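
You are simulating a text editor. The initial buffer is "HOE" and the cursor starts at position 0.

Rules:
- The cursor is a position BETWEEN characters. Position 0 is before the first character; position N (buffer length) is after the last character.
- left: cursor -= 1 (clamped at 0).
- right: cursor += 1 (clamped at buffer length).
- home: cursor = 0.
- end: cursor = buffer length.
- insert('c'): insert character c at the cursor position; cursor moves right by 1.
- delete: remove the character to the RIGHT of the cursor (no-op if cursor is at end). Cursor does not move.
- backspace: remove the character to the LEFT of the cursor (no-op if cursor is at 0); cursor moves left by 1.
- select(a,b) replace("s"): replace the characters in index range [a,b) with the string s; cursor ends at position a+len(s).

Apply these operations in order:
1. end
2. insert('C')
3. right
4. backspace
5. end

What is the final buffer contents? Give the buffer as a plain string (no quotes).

After op 1 (end): buf='HOE' cursor=3
After op 2 (insert('C')): buf='HOEC' cursor=4
After op 3 (right): buf='HOEC' cursor=4
After op 4 (backspace): buf='HOE' cursor=3
After op 5 (end): buf='HOE' cursor=3

Answer: HOE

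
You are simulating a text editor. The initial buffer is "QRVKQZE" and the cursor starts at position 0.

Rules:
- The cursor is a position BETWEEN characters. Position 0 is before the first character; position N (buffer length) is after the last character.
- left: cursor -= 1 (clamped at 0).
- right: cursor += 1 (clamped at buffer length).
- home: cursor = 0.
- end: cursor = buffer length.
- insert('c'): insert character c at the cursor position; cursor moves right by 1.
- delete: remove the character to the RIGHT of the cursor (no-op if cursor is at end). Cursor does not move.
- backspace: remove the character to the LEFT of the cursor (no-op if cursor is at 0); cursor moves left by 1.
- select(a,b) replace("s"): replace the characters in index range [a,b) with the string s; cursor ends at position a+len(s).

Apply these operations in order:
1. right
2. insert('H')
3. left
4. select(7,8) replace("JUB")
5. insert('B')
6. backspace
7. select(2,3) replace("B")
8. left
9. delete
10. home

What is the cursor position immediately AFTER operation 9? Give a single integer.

Answer: 2

Derivation:
After op 1 (right): buf='QRVKQZE' cursor=1
After op 2 (insert('H')): buf='QHRVKQZE' cursor=2
After op 3 (left): buf='QHRVKQZE' cursor=1
After op 4 (select(7,8) replace("JUB")): buf='QHRVKQZJUB' cursor=10
After op 5 (insert('B')): buf='QHRVKQZJUBB' cursor=11
After op 6 (backspace): buf='QHRVKQZJUB' cursor=10
After op 7 (select(2,3) replace("B")): buf='QHBVKQZJUB' cursor=3
After op 8 (left): buf='QHBVKQZJUB' cursor=2
After op 9 (delete): buf='QHVKQZJUB' cursor=2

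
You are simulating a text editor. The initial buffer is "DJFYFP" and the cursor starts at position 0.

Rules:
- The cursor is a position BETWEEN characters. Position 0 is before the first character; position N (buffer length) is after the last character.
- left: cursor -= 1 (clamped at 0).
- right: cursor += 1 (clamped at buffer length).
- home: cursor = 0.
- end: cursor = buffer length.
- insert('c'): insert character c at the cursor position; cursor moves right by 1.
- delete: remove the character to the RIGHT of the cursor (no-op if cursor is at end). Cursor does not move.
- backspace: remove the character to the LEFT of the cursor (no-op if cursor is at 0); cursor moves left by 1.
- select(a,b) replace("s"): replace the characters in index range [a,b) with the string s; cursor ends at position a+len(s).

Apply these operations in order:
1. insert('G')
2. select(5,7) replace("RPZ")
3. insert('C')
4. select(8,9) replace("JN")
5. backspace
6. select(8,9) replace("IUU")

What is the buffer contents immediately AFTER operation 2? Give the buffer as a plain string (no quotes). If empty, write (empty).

Answer: GDJFYRPZ

Derivation:
After op 1 (insert('G')): buf='GDJFYFP' cursor=1
After op 2 (select(5,7) replace("RPZ")): buf='GDJFYRPZ' cursor=8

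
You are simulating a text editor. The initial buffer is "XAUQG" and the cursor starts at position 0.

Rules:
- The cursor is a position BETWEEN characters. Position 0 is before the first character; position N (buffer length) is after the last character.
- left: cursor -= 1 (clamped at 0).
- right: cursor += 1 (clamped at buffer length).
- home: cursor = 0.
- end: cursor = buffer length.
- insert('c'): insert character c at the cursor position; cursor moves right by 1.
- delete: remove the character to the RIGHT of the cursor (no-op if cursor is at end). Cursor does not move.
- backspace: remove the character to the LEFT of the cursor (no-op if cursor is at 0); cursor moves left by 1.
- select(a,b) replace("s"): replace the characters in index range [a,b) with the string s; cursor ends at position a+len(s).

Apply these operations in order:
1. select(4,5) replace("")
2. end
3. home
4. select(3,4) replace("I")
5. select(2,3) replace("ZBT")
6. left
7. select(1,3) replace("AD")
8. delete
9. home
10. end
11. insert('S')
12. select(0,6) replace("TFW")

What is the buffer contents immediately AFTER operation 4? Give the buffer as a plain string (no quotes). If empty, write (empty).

Answer: XAUI

Derivation:
After op 1 (select(4,5) replace("")): buf='XAUQ' cursor=4
After op 2 (end): buf='XAUQ' cursor=4
After op 3 (home): buf='XAUQ' cursor=0
After op 4 (select(3,4) replace("I")): buf='XAUI' cursor=4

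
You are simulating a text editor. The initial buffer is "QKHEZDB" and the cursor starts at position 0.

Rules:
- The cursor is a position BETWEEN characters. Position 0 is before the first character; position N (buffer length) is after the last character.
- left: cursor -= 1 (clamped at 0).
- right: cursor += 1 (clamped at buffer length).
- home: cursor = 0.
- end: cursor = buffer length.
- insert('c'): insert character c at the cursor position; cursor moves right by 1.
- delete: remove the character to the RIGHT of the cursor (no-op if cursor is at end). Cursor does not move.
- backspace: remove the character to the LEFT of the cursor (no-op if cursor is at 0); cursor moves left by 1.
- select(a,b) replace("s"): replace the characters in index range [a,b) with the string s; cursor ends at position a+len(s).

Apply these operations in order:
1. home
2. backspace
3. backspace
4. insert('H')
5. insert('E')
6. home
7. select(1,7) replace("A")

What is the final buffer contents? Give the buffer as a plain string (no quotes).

After op 1 (home): buf='QKHEZDB' cursor=0
After op 2 (backspace): buf='QKHEZDB' cursor=0
After op 3 (backspace): buf='QKHEZDB' cursor=0
After op 4 (insert('H')): buf='HQKHEZDB' cursor=1
After op 5 (insert('E')): buf='HEQKHEZDB' cursor=2
After op 6 (home): buf='HEQKHEZDB' cursor=0
After op 7 (select(1,7) replace("A")): buf='HADB' cursor=2

Answer: HADB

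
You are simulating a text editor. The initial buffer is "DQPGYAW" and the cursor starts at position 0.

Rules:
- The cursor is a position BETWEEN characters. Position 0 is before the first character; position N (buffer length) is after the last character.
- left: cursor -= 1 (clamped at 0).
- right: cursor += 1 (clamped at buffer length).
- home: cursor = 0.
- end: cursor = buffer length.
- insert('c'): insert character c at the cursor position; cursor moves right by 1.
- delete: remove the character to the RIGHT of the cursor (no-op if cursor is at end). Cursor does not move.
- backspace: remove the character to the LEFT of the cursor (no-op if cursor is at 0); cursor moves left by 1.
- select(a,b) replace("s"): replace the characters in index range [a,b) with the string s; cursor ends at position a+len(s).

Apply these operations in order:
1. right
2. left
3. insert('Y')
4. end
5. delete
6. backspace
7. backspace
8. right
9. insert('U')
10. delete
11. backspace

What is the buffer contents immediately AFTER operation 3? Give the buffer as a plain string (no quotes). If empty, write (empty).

Answer: YDQPGYAW

Derivation:
After op 1 (right): buf='DQPGYAW' cursor=1
After op 2 (left): buf='DQPGYAW' cursor=0
After op 3 (insert('Y')): buf='YDQPGYAW' cursor=1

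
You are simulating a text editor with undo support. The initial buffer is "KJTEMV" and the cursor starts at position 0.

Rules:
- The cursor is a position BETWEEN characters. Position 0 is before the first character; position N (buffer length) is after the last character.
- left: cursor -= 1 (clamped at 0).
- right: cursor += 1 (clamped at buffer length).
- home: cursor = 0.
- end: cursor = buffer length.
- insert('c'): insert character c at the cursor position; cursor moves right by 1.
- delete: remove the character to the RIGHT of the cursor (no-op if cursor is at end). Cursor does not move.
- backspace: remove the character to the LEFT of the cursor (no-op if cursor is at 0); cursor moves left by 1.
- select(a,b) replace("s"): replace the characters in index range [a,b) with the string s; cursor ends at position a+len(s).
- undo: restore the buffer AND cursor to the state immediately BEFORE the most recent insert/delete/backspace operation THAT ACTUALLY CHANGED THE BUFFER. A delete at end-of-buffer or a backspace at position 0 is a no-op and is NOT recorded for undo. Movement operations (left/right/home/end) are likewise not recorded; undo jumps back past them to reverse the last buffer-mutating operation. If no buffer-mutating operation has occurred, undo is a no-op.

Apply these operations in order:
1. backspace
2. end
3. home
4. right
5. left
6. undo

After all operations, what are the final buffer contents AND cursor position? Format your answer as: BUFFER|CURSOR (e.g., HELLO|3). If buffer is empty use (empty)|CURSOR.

After op 1 (backspace): buf='KJTEMV' cursor=0
After op 2 (end): buf='KJTEMV' cursor=6
After op 3 (home): buf='KJTEMV' cursor=0
After op 4 (right): buf='KJTEMV' cursor=1
After op 5 (left): buf='KJTEMV' cursor=0
After op 6 (undo): buf='KJTEMV' cursor=0

Answer: KJTEMV|0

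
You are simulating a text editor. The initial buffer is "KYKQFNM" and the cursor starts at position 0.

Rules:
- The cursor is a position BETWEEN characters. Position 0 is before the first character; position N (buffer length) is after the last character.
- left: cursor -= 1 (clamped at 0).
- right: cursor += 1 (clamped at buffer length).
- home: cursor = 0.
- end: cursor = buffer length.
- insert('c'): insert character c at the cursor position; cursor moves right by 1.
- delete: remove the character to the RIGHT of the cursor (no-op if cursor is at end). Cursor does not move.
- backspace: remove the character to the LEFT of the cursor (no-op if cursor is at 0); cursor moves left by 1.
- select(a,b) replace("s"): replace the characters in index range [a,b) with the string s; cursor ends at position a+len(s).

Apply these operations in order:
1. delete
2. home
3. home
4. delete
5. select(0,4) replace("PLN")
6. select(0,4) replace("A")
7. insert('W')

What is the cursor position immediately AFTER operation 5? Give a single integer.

Answer: 3

Derivation:
After op 1 (delete): buf='YKQFNM' cursor=0
After op 2 (home): buf='YKQFNM' cursor=0
After op 3 (home): buf='YKQFNM' cursor=0
After op 4 (delete): buf='KQFNM' cursor=0
After op 5 (select(0,4) replace("PLN")): buf='PLNM' cursor=3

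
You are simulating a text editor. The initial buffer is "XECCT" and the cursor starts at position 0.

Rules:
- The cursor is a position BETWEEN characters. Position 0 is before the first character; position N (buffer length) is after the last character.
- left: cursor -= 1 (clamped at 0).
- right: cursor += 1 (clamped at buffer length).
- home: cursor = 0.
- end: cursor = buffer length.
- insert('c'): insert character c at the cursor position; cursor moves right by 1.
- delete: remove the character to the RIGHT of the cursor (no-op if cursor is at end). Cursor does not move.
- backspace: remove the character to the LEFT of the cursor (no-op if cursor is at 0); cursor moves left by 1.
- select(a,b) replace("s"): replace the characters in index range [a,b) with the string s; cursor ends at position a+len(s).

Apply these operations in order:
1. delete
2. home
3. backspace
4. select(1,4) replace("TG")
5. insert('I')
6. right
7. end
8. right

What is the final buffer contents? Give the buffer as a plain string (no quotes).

Answer: ETGI

Derivation:
After op 1 (delete): buf='ECCT' cursor=0
After op 2 (home): buf='ECCT' cursor=0
After op 3 (backspace): buf='ECCT' cursor=0
After op 4 (select(1,4) replace("TG")): buf='ETG' cursor=3
After op 5 (insert('I')): buf='ETGI' cursor=4
After op 6 (right): buf='ETGI' cursor=4
After op 7 (end): buf='ETGI' cursor=4
After op 8 (right): buf='ETGI' cursor=4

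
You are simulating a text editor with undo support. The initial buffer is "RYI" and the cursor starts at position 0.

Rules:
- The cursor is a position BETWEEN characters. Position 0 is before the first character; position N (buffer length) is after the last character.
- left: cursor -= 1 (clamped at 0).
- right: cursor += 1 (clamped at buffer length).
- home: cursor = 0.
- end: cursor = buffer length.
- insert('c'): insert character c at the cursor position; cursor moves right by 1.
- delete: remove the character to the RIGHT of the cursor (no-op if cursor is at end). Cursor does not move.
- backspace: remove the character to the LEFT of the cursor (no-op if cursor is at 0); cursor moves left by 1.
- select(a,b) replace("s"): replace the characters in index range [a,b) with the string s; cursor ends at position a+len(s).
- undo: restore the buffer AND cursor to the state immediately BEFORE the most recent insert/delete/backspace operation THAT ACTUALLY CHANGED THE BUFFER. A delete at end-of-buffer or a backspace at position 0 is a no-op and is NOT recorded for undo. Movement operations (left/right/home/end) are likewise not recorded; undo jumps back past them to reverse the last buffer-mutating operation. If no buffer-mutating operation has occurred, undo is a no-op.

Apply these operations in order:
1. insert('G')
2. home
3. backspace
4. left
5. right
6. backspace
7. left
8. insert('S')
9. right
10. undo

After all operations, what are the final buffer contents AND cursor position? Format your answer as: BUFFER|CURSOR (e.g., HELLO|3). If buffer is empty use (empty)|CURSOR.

Answer: RYI|0

Derivation:
After op 1 (insert('G')): buf='GRYI' cursor=1
After op 2 (home): buf='GRYI' cursor=0
After op 3 (backspace): buf='GRYI' cursor=0
After op 4 (left): buf='GRYI' cursor=0
After op 5 (right): buf='GRYI' cursor=1
After op 6 (backspace): buf='RYI' cursor=0
After op 7 (left): buf='RYI' cursor=0
After op 8 (insert('S')): buf='SRYI' cursor=1
After op 9 (right): buf='SRYI' cursor=2
After op 10 (undo): buf='RYI' cursor=0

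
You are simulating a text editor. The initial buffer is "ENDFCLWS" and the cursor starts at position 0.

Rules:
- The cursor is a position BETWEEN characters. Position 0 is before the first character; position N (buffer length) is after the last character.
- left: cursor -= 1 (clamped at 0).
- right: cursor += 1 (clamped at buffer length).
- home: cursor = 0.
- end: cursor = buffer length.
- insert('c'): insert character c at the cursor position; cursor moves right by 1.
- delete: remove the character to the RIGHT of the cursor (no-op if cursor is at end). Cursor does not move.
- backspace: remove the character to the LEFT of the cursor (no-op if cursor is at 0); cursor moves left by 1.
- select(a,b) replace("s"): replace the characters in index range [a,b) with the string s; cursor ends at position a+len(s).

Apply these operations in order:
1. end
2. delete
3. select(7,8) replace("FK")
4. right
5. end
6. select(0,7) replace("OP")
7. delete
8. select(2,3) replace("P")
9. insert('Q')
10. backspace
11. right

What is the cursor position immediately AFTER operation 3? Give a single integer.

Answer: 9

Derivation:
After op 1 (end): buf='ENDFCLWS' cursor=8
After op 2 (delete): buf='ENDFCLWS' cursor=8
After op 3 (select(7,8) replace("FK")): buf='ENDFCLWFK' cursor=9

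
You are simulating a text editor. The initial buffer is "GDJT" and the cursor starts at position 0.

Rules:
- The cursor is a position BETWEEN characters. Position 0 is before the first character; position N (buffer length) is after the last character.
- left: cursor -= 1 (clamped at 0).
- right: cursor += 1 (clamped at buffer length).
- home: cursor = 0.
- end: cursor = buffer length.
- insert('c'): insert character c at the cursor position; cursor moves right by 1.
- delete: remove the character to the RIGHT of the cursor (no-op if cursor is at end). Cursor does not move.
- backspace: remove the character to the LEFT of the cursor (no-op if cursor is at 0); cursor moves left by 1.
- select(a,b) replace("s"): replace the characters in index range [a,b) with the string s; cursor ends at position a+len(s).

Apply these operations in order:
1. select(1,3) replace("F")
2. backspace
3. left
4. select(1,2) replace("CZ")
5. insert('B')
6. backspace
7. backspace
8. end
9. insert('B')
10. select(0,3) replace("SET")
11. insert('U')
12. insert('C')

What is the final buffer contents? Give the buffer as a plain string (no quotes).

Answer: SETUC

Derivation:
After op 1 (select(1,3) replace("F")): buf='GFT' cursor=2
After op 2 (backspace): buf='GT' cursor=1
After op 3 (left): buf='GT' cursor=0
After op 4 (select(1,2) replace("CZ")): buf='GCZ' cursor=3
After op 5 (insert('B')): buf='GCZB' cursor=4
After op 6 (backspace): buf='GCZ' cursor=3
After op 7 (backspace): buf='GC' cursor=2
After op 8 (end): buf='GC' cursor=2
After op 9 (insert('B')): buf='GCB' cursor=3
After op 10 (select(0,3) replace("SET")): buf='SET' cursor=3
After op 11 (insert('U')): buf='SETU' cursor=4
After op 12 (insert('C')): buf='SETUC' cursor=5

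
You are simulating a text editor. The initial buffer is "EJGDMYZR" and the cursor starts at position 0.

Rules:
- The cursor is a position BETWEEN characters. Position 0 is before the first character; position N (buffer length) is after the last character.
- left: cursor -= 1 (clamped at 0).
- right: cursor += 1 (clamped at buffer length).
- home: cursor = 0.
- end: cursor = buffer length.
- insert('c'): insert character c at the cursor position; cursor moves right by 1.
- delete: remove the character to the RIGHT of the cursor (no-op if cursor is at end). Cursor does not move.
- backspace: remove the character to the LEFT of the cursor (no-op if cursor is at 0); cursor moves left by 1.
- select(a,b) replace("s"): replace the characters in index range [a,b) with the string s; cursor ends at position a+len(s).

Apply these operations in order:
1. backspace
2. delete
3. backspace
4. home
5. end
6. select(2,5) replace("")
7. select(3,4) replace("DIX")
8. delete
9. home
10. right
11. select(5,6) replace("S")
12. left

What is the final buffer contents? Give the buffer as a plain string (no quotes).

Answer: JGZDIS

Derivation:
After op 1 (backspace): buf='EJGDMYZR' cursor=0
After op 2 (delete): buf='JGDMYZR' cursor=0
After op 3 (backspace): buf='JGDMYZR' cursor=0
After op 4 (home): buf='JGDMYZR' cursor=0
After op 5 (end): buf='JGDMYZR' cursor=7
After op 6 (select(2,5) replace("")): buf='JGZR' cursor=2
After op 7 (select(3,4) replace("DIX")): buf='JGZDIX' cursor=6
After op 8 (delete): buf='JGZDIX' cursor=6
After op 9 (home): buf='JGZDIX' cursor=0
After op 10 (right): buf='JGZDIX' cursor=1
After op 11 (select(5,6) replace("S")): buf='JGZDIS' cursor=6
After op 12 (left): buf='JGZDIS' cursor=5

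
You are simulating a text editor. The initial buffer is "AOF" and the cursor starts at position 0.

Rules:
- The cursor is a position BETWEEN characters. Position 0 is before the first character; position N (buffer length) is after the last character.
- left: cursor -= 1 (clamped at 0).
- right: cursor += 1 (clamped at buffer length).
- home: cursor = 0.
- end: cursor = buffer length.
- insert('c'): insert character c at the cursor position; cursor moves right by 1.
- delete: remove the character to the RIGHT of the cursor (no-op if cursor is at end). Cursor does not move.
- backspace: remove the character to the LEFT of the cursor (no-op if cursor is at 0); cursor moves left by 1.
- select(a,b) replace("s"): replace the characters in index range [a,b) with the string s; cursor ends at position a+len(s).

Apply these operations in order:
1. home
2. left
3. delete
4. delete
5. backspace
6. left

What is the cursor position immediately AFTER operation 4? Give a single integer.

After op 1 (home): buf='AOF' cursor=0
After op 2 (left): buf='AOF' cursor=0
After op 3 (delete): buf='OF' cursor=0
After op 4 (delete): buf='F' cursor=0

Answer: 0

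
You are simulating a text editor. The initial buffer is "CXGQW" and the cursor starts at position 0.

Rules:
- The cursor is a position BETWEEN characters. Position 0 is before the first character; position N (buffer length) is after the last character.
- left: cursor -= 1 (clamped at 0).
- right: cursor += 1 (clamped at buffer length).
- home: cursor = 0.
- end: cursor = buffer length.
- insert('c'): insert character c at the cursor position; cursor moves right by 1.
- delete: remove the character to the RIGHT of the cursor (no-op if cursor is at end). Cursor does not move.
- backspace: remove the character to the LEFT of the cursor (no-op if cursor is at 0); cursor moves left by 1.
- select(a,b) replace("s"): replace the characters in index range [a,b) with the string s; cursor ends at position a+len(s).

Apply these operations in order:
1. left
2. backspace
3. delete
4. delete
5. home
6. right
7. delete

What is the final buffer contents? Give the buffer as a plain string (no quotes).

After op 1 (left): buf='CXGQW' cursor=0
After op 2 (backspace): buf='CXGQW' cursor=0
After op 3 (delete): buf='XGQW' cursor=0
After op 4 (delete): buf='GQW' cursor=0
After op 5 (home): buf='GQW' cursor=0
After op 6 (right): buf='GQW' cursor=1
After op 7 (delete): buf='GW' cursor=1

Answer: GW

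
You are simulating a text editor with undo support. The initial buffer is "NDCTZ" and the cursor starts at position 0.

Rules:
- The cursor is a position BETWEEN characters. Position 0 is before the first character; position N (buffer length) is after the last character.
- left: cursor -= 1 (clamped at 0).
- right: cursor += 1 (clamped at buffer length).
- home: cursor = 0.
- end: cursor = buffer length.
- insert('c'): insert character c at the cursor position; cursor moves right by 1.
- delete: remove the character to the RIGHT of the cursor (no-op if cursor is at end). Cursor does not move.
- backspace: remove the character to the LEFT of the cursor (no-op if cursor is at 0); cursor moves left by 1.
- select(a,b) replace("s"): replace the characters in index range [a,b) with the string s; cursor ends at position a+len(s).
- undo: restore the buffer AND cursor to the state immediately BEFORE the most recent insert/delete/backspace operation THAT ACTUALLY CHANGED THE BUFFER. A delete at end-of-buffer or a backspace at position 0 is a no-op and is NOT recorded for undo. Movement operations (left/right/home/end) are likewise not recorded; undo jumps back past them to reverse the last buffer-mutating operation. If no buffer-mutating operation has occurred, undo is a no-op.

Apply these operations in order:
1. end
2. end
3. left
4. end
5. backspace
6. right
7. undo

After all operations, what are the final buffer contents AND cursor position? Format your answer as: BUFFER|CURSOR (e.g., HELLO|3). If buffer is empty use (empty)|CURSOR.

Answer: NDCTZ|5

Derivation:
After op 1 (end): buf='NDCTZ' cursor=5
After op 2 (end): buf='NDCTZ' cursor=5
After op 3 (left): buf='NDCTZ' cursor=4
After op 4 (end): buf='NDCTZ' cursor=5
After op 5 (backspace): buf='NDCT' cursor=4
After op 6 (right): buf='NDCT' cursor=4
After op 7 (undo): buf='NDCTZ' cursor=5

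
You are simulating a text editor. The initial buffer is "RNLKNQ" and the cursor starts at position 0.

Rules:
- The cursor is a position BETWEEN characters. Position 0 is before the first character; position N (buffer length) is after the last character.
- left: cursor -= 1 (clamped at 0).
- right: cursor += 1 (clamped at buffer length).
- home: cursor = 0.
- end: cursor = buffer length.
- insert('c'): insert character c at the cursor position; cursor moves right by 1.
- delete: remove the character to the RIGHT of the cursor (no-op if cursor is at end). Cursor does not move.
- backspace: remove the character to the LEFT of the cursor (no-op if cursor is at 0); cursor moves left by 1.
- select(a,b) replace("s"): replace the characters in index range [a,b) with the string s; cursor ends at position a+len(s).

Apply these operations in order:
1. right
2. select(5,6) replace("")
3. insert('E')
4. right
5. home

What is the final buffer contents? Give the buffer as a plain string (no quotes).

Answer: RNLKNE

Derivation:
After op 1 (right): buf='RNLKNQ' cursor=1
After op 2 (select(5,6) replace("")): buf='RNLKN' cursor=5
After op 3 (insert('E')): buf='RNLKNE' cursor=6
After op 4 (right): buf='RNLKNE' cursor=6
After op 5 (home): buf='RNLKNE' cursor=0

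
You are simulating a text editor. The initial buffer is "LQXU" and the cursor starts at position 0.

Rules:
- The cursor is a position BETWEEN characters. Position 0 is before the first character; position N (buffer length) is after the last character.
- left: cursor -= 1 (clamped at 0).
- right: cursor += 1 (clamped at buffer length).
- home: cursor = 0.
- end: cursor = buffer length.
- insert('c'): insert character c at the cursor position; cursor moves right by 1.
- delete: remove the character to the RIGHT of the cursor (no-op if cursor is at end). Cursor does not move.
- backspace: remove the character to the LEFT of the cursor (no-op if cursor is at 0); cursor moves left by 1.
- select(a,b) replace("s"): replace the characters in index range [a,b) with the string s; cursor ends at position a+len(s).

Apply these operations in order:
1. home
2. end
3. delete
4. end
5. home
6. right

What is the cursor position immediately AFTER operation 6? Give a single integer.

After op 1 (home): buf='LQXU' cursor=0
After op 2 (end): buf='LQXU' cursor=4
After op 3 (delete): buf='LQXU' cursor=4
After op 4 (end): buf='LQXU' cursor=4
After op 5 (home): buf='LQXU' cursor=0
After op 6 (right): buf='LQXU' cursor=1

Answer: 1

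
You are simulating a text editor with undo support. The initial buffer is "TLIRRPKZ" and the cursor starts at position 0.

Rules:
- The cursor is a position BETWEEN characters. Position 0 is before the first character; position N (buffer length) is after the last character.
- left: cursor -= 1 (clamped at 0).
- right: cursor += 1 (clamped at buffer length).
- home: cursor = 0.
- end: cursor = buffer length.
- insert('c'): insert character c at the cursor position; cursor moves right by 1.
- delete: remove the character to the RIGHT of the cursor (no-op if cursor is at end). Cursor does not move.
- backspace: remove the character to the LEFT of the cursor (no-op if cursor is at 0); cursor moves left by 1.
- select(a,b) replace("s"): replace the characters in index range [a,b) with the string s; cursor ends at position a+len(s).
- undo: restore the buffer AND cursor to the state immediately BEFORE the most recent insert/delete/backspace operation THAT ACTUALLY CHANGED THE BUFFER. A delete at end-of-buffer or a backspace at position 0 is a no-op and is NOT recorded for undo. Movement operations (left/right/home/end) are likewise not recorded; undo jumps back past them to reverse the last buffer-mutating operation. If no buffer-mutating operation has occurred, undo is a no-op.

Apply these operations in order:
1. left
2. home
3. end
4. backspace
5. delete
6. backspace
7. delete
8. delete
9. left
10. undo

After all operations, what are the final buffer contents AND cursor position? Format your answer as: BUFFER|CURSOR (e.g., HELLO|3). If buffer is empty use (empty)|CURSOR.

After op 1 (left): buf='TLIRRPKZ' cursor=0
After op 2 (home): buf='TLIRRPKZ' cursor=0
After op 3 (end): buf='TLIRRPKZ' cursor=8
After op 4 (backspace): buf='TLIRRPK' cursor=7
After op 5 (delete): buf='TLIRRPK' cursor=7
After op 6 (backspace): buf='TLIRRP' cursor=6
After op 7 (delete): buf='TLIRRP' cursor=6
After op 8 (delete): buf='TLIRRP' cursor=6
After op 9 (left): buf='TLIRRP' cursor=5
After op 10 (undo): buf='TLIRRPK' cursor=7

Answer: TLIRRPK|7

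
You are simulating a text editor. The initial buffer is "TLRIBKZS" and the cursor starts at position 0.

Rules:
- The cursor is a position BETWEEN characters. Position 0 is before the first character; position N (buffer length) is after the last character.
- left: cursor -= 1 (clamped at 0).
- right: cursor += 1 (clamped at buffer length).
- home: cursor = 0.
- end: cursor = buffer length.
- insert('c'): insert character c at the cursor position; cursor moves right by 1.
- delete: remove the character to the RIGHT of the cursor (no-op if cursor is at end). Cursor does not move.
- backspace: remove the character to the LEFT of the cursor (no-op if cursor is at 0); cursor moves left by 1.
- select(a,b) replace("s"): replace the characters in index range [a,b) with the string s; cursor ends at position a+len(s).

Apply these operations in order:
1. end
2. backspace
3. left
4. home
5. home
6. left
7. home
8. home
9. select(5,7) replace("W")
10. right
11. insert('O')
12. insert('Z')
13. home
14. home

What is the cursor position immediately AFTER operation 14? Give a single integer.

After op 1 (end): buf='TLRIBKZS' cursor=8
After op 2 (backspace): buf='TLRIBKZ' cursor=7
After op 3 (left): buf='TLRIBKZ' cursor=6
After op 4 (home): buf='TLRIBKZ' cursor=0
After op 5 (home): buf='TLRIBKZ' cursor=0
After op 6 (left): buf='TLRIBKZ' cursor=0
After op 7 (home): buf='TLRIBKZ' cursor=0
After op 8 (home): buf='TLRIBKZ' cursor=0
After op 9 (select(5,7) replace("W")): buf='TLRIBW' cursor=6
After op 10 (right): buf='TLRIBW' cursor=6
After op 11 (insert('O')): buf='TLRIBWO' cursor=7
After op 12 (insert('Z')): buf='TLRIBWOZ' cursor=8
After op 13 (home): buf='TLRIBWOZ' cursor=0
After op 14 (home): buf='TLRIBWOZ' cursor=0

Answer: 0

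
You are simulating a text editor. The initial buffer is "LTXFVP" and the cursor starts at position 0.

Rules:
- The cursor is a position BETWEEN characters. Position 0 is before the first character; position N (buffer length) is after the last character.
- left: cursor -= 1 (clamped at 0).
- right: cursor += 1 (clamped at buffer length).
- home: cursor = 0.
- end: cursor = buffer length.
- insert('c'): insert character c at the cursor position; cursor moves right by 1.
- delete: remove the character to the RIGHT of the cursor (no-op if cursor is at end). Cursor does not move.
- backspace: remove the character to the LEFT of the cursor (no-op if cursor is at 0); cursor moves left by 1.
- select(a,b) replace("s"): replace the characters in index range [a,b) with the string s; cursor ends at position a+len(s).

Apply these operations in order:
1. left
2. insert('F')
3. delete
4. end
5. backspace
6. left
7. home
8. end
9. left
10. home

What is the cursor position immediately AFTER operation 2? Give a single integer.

Answer: 1

Derivation:
After op 1 (left): buf='LTXFVP' cursor=0
After op 2 (insert('F')): buf='FLTXFVP' cursor=1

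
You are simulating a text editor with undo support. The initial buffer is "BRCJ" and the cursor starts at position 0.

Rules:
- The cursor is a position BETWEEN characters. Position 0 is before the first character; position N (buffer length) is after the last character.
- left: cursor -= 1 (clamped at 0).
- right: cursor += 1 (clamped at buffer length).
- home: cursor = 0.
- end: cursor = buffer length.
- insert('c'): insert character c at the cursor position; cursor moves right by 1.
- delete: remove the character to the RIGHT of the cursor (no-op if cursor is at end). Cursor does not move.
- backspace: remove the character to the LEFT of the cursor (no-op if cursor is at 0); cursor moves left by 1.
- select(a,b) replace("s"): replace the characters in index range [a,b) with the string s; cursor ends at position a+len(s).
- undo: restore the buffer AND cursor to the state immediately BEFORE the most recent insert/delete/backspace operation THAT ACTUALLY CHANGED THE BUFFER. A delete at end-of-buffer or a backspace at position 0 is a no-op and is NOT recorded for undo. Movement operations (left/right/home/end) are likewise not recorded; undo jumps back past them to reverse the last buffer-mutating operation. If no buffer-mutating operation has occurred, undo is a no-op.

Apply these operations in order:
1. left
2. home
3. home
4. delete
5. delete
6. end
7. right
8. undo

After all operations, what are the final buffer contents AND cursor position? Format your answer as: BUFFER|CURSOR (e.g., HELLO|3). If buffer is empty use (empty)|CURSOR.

After op 1 (left): buf='BRCJ' cursor=0
After op 2 (home): buf='BRCJ' cursor=0
After op 3 (home): buf='BRCJ' cursor=0
After op 4 (delete): buf='RCJ' cursor=0
After op 5 (delete): buf='CJ' cursor=0
After op 6 (end): buf='CJ' cursor=2
After op 7 (right): buf='CJ' cursor=2
After op 8 (undo): buf='RCJ' cursor=0

Answer: RCJ|0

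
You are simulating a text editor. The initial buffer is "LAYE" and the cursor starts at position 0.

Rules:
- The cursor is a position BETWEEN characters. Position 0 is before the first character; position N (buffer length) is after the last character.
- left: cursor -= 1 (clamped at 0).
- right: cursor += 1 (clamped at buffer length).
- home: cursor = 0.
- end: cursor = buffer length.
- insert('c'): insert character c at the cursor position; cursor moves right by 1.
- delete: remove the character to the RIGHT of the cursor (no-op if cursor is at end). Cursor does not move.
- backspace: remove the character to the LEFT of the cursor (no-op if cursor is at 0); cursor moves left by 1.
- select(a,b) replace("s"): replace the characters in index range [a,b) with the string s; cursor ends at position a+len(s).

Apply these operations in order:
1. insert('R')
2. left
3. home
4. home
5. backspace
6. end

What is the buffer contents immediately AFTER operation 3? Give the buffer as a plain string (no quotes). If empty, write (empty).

After op 1 (insert('R')): buf='RLAYE' cursor=1
After op 2 (left): buf='RLAYE' cursor=0
After op 3 (home): buf='RLAYE' cursor=0

Answer: RLAYE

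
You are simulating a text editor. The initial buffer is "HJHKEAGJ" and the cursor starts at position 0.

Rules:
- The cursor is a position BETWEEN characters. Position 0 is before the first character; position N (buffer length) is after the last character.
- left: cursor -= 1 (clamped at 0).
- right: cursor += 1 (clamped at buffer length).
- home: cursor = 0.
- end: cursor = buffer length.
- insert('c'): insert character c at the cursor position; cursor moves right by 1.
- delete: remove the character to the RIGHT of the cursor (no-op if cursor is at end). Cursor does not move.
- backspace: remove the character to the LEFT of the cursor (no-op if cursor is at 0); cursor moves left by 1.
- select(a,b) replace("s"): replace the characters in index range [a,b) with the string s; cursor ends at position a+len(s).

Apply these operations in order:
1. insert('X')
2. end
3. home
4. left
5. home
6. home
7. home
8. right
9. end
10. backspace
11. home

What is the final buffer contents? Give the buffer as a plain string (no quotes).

After op 1 (insert('X')): buf='XHJHKEAGJ' cursor=1
After op 2 (end): buf='XHJHKEAGJ' cursor=9
After op 3 (home): buf='XHJHKEAGJ' cursor=0
After op 4 (left): buf='XHJHKEAGJ' cursor=0
After op 5 (home): buf='XHJHKEAGJ' cursor=0
After op 6 (home): buf='XHJHKEAGJ' cursor=0
After op 7 (home): buf='XHJHKEAGJ' cursor=0
After op 8 (right): buf='XHJHKEAGJ' cursor=1
After op 9 (end): buf='XHJHKEAGJ' cursor=9
After op 10 (backspace): buf='XHJHKEAG' cursor=8
After op 11 (home): buf='XHJHKEAG' cursor=0

Answer: XHJHKEAG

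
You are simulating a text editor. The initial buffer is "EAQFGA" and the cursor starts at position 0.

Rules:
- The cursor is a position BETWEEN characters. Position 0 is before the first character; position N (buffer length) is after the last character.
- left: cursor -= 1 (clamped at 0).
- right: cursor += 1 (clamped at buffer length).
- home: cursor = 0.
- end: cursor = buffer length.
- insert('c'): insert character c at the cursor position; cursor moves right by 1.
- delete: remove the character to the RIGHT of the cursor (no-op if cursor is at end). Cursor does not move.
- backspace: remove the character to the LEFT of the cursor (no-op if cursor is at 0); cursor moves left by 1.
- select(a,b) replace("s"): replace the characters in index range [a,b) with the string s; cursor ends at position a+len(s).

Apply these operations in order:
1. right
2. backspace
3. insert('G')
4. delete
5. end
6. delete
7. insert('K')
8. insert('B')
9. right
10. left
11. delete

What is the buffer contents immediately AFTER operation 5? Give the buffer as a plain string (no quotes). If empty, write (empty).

After op 1 (right): buf='EAQFGA' cursor=1
After op 2 (backspace): buf='AQFGA' cursor=0
After op 3 (insert('G')): buf='GAQFGA' cursor=1
After op 4 (delete): buf='GQFGA' cursor=1
After op 5 (end): buf='GQFGA' cursor=5

Answer: GQFGA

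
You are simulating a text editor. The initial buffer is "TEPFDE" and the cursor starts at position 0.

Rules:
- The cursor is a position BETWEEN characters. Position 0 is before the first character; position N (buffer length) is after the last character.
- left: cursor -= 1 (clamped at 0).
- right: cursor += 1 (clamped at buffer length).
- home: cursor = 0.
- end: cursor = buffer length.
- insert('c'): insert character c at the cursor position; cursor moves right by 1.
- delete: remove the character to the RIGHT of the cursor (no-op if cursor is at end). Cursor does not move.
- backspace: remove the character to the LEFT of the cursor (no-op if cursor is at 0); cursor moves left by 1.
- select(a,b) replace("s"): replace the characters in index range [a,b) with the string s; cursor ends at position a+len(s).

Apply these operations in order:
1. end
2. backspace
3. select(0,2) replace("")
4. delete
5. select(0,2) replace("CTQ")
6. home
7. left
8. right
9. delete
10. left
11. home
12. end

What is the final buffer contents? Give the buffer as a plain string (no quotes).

After op 1 (end): buf='TEPFDE' cursor=6
After op 2 (backspace): buf='TEPFD' cursor=5
After op 3 (select(0,2) replace("")): buf='PFD' cursor=0
After op 4 (delete): buf='FD' cursor=0
After op 5 (select(0,2) replace("CTQ")): buf='CTQ' cursor=3
After op 6 (home): buf='CTQ' cursor=0
After op 7 (left): buf='CTQ' cursor=0
After op 8 (right): buf='CTQ' cursor=1
After op 9 (delete): buf='CQ' cursor=1
After op 10 (left): buf='CQ' cursor=0
After op 11 (home): buf='CQ' cursor=0
After op 12 (end): buf='CQ' cursor=2

Answer: CQ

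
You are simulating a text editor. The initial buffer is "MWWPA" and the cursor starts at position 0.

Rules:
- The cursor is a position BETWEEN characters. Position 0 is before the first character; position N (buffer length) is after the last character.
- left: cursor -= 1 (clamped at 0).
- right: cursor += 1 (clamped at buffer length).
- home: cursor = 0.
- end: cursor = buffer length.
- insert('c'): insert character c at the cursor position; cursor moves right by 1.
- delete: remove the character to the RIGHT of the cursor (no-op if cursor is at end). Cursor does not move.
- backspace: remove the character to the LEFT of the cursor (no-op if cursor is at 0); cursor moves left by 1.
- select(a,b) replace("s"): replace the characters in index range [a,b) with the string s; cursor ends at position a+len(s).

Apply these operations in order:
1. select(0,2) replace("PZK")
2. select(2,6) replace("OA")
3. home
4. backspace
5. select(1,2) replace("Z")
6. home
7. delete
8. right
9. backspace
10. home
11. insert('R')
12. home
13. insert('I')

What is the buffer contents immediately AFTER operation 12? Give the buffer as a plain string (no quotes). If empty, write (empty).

After op 1 (select(0,2) replace("PZK")): buf='PZKWPA' cursor=3
After op 2 (select(2,6) replace("OA")): buf='PZOA' cursor=4
After op 3 (home): buf='PZOA' cursor=0
After op 4 (backspace): buf='PZOA' cursor=0
After op 5 (select(1,2) replace("Z")): buf='PZOA' cursor=2
After op 6 (home): buf='PZOA' cursor=0
After op 7 (delete): buf='ZOA' cursor=0
After op 8 (right): buf='ZOA' cursor=1
After op 9 (backspace): buf='OA' cursor=0
After op 10 (home): buf='OA' cursor=0
After op 11 (insert('R')): buf='ROA' cursor=1
After op 12 (home): buf='ROA' cursor=0

Answer: ROA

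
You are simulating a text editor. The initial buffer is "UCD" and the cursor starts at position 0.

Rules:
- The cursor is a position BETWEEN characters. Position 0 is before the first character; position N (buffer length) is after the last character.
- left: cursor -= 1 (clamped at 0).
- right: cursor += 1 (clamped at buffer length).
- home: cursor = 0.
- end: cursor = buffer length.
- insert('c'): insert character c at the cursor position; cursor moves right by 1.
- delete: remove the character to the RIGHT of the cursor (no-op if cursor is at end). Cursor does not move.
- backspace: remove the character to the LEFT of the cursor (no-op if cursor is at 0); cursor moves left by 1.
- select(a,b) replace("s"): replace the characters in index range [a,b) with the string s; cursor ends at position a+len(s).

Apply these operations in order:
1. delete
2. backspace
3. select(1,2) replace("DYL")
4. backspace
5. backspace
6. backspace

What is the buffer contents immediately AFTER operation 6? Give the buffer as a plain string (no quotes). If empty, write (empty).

Answer: C

Derivation:
After op 1 (delete): buf='CD' cursor=0
After op 2 (backspace): buf='CD' cursor=0
After op 3 (select(1,2) replace("DYL")): buf='CDYL' cursor=4
After op 4 (backspace): buf='CDY' cursor=3
After op 5 (backspace): buf='CD' cursor=2
After op 6 (backspace): buf='C' cursor=1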